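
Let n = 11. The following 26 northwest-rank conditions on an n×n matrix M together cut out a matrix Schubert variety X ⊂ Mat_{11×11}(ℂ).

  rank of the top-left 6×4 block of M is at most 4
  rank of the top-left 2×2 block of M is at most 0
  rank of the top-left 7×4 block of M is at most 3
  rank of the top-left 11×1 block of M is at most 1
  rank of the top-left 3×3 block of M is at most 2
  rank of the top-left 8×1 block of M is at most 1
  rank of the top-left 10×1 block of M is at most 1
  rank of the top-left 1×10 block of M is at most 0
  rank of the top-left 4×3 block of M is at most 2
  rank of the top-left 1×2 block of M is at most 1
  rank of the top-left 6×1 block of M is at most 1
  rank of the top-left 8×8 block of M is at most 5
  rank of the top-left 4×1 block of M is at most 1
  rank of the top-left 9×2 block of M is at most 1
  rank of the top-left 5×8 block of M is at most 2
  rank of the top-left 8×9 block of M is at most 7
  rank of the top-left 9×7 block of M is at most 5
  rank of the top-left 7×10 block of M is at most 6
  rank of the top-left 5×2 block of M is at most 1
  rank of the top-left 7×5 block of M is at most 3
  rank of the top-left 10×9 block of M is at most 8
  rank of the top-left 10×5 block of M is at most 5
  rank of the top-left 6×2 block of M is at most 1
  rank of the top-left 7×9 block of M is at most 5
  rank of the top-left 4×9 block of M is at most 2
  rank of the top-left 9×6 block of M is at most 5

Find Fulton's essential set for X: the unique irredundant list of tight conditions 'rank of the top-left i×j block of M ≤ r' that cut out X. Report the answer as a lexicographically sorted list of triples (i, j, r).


Rank table r_w(11×11) implied by the 26 constraints:

  i=1: 0  0  0  0  0  0  0  0  0  0  1
  i=2: 0  0  1  1  1  1  1  1  1  1  2
  i=3: 1  1  2  2  2  2  2  2  2  2  3
  i=4: 1  1  2  2  2  2  2  2  2  3  4
  i=5: 1  1  2  2  2  2  2  2  3  4  5
  i=6: 1  1  2  3  3  3  3  3  4  5  6
  i=7: 1  1  2  3  3  4  4  4  5  6  7
  i=8: 1  1  2  3  4  5  5  5  6  7  8
  i=9: 1  1  2  3  4  5  5  6  7  8  9
  i=10: 1  2  3  4  5  6  6  7  8  9  10
  i=11: 1  2  3  4  5  6  7  8  9  10  11

so w = (11, 3, 1, 10, 9, 4, 6, 5, 8, 2, 7).

|D(w)|=31, |Ess(w)|=7:

[(1, 10, 0), (2, 2, 0), (4, 9, 2), (5, 8, 2), (7, 5, 3), (9, 2, 1), (9, 7, 5)]


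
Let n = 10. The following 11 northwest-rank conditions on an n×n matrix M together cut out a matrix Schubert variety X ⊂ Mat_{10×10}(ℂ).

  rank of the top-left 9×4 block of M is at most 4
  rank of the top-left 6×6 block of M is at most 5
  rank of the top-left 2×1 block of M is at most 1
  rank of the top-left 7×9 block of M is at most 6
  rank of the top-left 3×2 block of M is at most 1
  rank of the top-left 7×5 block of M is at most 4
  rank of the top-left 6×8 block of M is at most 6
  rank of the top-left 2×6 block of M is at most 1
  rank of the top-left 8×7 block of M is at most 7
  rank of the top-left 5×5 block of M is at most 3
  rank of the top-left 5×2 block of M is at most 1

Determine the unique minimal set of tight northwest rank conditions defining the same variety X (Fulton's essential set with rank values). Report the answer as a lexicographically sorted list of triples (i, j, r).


Computing R[i][j] = min implied NW-rank bound (n=10, 11 conditions):

  1, 1, 1, 1, 1, 1, 1, 1, 1, 1
  1, 1, 1, 1, 1, 1, 2, 2, 2, 2
  1, 1, 2, 2, 2, 2, 3, 3, 3, 3
  1, 1, 2, 3, 3, 3, 4, 4, 4, 4
  1, 1, 2, 3, 3, 4, 5, 5, 5, 5
  1, 2, 3, 4, 4, 5, 6, 6, 6, 6
  1, 2, 3, 4, 4, 5, 6, 6, 6, 7
  1, 2, 3, 4, 5, 6, 7, 7, 7, 8
  1, 2, 3, 4, 5, 6, 7, 8, 8, 9
  1, 2, 3, 4, 5, 6, 7, 8, 9, 10

reading off 1-entries of Δ²R: w = (1, 7, 3, 4, 6, 2, 10, 5, 8, 9).

D(w) has 12 cells with 5 SE-corners; essential set:

[(2, 6, 1), (5, 2, 1), (5, 5, 3), (7, 5, 4), (7, 9, 6)]


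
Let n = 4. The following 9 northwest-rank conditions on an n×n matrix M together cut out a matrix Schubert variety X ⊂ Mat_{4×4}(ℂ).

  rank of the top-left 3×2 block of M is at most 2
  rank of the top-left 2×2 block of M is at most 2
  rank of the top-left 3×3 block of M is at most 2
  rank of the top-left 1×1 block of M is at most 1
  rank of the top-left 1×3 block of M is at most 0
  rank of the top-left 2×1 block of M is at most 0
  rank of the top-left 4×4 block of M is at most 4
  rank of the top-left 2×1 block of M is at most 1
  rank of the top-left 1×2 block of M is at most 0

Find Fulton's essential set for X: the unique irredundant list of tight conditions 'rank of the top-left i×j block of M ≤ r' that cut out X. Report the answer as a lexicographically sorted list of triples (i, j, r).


The tightest implied rank at each (i,j), from the 9 conditions:

  0  0  0  1
  0  1  1  2
  1  2  2  3
  1  2  3  4

the unique w with this rank table is (4, 2, 1, 3).

Fulton essential set (2 of the 4 Rothe cells):

[(1, 3, 0), (2, 1, 0)]


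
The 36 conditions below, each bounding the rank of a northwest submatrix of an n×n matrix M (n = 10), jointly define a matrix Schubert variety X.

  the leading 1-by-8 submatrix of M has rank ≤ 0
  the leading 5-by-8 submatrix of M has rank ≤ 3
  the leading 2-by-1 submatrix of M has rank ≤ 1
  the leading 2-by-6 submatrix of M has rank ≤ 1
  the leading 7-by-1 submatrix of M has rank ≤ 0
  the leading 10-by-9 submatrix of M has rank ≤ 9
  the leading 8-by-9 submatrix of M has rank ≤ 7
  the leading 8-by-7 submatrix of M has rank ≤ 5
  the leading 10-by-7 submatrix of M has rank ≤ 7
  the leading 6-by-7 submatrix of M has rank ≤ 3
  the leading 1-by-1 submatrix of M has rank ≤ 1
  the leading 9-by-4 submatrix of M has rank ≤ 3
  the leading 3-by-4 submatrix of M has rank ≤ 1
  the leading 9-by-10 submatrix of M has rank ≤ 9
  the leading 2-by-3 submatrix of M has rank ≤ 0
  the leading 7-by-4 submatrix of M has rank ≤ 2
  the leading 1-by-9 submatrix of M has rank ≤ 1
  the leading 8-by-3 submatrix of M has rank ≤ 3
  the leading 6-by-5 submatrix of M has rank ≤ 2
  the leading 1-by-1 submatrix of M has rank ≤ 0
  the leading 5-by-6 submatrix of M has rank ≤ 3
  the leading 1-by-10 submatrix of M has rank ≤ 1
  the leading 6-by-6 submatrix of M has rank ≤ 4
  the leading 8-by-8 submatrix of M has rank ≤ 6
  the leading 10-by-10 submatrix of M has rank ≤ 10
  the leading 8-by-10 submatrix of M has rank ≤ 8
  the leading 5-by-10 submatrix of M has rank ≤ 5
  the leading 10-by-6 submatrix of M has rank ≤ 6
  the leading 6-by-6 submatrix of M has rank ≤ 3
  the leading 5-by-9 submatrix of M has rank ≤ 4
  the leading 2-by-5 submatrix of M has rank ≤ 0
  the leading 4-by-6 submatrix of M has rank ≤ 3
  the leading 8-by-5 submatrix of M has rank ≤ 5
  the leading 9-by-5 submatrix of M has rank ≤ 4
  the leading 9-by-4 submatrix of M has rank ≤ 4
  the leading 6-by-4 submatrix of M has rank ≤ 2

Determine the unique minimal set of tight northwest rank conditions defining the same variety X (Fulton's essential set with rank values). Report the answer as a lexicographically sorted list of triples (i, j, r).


Computing R[i][j] = min implied NW-rank bound (n=10, 36 conditions):

  i=1: 0 0 0 0 0 0 0 0 1 1
  i=2: 0 0 0 0 0 1 1 1 2 2
  i=3: 0 1 1 1 1 2 2 2 3 3
  i=4: 0 1 2 2 2 3 3 3 4 4
  i=5: 0 1 2 2 2 3 3 3 4 5
  i=6: 0 1 2 2 2 3 3 4 5 6
  i=7: 0 1 2 2 3 4 4 5 6 7
  i=8: 1 2 3 3 4 5 5 6 7 8
  i=9: 1 2 3 3 4 5 6 7 8 9
  i=10: 1 2 3 4 5 6 7 8 9 10

second differences of R give the permutation w = (9, 6, 2, 3, 10, 8, 5, 1, 7, 4).

D(w) has 27 cells with 8 SE-corners; essential set:

[(1, 8, 0), (2, 5, 0), (5, 8, 3), (6, 5, 2), (6, 7, 3), (7, 1, 0), (7, 4, 2), (9, 4, 3)]


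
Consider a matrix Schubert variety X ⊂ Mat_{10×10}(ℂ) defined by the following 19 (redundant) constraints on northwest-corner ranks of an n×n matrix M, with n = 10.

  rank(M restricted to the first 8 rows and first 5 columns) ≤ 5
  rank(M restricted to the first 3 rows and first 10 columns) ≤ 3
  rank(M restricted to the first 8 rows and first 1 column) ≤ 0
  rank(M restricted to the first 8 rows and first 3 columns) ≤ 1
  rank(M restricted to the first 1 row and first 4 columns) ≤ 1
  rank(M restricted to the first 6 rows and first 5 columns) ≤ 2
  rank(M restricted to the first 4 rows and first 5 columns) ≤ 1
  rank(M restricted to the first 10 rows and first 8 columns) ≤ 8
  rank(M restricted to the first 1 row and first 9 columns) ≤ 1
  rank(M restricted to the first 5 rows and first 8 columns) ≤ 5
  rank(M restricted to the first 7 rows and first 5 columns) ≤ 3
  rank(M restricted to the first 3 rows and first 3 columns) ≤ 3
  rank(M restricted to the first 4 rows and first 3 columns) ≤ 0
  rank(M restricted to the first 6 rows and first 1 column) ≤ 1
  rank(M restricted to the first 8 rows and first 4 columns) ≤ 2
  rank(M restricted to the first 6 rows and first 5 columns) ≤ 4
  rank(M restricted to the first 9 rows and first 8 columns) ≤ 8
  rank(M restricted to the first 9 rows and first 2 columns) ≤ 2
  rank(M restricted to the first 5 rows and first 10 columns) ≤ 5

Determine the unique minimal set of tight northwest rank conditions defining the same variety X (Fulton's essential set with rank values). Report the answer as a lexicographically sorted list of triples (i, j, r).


The tightest implied rank at each (i,j), from the 19 conditions:

  0 0 0 1 1 1 1 1 1 1
  0 0 0 1 1 2 2 2 2 2
  0 0 0 1 1 2 3 3 3 3
  0 0 0 1 1 2 3 4 4 4
  0 1 1 2 2 3 4 5 5 5
  0 1 1 2 2 3 4 5 6 6
  0 1 1 2 3 4 5 6 7 7
  0 1 1 2 3 4 5 6 7 8
  1 2 2 3 4 5 6 7 8 9
  1 2 3 4 5 6 7 8 9 10

second differences of R give the permutation w = (4, 6, 7, 8, 2, 9, 5, 10, 1, 3).

ℓ(w)=23; the 5 essential cells (i,j,r):

[(4, 3, 0), (4, 5, 1), (6, 5, 2), (8, 1, 0), (8, 3, 1)]


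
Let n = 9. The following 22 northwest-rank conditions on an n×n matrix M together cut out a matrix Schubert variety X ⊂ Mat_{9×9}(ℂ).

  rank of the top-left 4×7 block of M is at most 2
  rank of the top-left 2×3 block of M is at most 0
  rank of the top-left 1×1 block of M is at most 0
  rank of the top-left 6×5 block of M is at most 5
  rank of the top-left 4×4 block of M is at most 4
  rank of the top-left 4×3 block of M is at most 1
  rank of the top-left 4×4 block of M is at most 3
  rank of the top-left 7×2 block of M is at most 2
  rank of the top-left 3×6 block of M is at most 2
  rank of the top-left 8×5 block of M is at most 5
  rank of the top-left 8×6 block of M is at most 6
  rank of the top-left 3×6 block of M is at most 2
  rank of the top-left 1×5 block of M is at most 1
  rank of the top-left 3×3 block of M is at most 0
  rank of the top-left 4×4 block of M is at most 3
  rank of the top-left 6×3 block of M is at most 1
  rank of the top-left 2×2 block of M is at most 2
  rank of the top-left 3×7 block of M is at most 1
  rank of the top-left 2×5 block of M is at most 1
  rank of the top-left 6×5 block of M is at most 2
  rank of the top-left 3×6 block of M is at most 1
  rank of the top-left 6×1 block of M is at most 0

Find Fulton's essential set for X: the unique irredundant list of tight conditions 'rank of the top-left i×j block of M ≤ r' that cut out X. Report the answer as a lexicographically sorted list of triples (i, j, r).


Propagating the 22 rank bounds to every northwest block:

  R[1]: 0  0  0  1  1  1  1  1  1
  R[2]: 0  0  0  1  1  1  1  2  2
  R[3]: 0  0  0  1  1  1  1  2  3
  R[4]: 0  1  1  2  2  2  2  3  4
  R[5]: 0  1  1  2  2  3  3  4  5
  R[6]: 0  1  1  2  2  3  4  5  6
  R[7]: 1  2  2  3  3  4  5  6  7
  R[8]: 1  2  3  4  4  5  6  7  8
  R[9]: 1  2  3  4  5  6  7  8  9

the unique w with this rank table is (4, 8, 9, 2, 6, 7, 1, 3, 5).

|D(w)|=22, |Ess(w)|=5:

[(3, 3, 0), (3, 7, 1), (6, 1, 0), (6, 3, 1), (6, 5, 2)]


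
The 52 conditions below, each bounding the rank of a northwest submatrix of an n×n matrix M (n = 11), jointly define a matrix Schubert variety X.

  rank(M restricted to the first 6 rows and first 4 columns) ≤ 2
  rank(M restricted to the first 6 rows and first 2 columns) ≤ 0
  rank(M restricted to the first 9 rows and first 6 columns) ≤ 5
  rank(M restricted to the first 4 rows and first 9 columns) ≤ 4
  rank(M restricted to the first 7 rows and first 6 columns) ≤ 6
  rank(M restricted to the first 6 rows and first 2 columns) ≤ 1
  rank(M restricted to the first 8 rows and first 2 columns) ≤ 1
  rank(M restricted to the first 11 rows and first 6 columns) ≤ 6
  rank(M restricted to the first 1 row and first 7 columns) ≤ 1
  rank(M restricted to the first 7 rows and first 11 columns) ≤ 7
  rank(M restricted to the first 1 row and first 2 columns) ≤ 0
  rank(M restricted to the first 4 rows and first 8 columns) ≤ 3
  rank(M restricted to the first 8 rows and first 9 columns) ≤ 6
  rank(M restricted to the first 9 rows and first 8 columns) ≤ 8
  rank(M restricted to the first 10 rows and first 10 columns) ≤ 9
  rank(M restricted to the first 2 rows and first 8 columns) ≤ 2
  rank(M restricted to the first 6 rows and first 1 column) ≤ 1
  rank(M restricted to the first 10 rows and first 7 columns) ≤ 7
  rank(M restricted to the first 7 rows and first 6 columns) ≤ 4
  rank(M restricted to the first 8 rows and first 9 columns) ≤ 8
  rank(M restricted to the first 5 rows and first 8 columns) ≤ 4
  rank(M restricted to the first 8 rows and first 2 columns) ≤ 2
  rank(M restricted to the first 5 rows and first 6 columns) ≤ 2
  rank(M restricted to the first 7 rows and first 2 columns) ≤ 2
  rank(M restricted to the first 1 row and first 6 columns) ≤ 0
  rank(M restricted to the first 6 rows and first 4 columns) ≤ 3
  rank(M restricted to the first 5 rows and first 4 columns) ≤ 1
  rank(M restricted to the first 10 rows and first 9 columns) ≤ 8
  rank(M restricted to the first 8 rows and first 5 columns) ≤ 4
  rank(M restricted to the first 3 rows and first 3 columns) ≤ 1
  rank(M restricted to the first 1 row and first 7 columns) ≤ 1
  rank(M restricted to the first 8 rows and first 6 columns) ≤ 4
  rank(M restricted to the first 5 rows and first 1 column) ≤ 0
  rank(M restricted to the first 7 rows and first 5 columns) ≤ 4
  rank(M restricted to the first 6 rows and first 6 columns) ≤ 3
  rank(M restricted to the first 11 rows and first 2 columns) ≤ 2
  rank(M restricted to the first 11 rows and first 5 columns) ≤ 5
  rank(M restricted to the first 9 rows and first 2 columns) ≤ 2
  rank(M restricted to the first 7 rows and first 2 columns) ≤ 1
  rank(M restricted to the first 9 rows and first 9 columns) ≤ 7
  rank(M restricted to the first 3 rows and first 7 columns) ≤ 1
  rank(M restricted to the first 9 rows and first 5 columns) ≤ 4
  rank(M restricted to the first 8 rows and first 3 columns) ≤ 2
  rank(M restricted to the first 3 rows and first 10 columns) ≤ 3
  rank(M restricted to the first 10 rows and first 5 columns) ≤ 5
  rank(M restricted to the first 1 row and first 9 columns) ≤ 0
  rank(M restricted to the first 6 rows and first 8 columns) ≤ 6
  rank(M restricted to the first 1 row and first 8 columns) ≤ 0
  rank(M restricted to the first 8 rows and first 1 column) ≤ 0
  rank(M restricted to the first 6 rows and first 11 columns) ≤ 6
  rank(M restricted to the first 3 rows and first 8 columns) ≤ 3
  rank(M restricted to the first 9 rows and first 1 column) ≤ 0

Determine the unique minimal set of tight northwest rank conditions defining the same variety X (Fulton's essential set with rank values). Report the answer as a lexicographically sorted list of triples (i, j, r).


Computing R[i][j] = min implied NW-rank bound (n=11, 52 conditions):

  0  0  0  0  0  0  0  0  0  1  1
  0  0  1  1  1  1  1  1  1  2  2
  0  0  1  1  1  1  1  2  2  3  3
  0  0  1  1  2  2  2  3  3  4  4
  0  0  1  1  2  2  3  4  4  5  5
  0  0  1  2  3  3  4  5  5  6  6
  0  1  2  3  4  4  5  6  6  7  7
  0  1  2  3  4  4  5  6  6  7  8
  0  1  2  3  4  5  6  7  7  8  9
  1  2  3  4  5  6  7  8  8  9  10
  1  2  3  4  5  6  7  8  9  10  11

reading off 1-entries of Δ²R: w = (10, 3, 8, 5, 7, 4, 2, 11, 6, 1, 9).

8 SE-corners of the 31-cell Rothe diagram give Ess(w):

[(1, 9, 0), (3, 7, 1), (5, 4, 1), (5, 6, 2), (6, 2, 0), (8, 6, 4), (8, 9, 6), (9, 1, 0)]


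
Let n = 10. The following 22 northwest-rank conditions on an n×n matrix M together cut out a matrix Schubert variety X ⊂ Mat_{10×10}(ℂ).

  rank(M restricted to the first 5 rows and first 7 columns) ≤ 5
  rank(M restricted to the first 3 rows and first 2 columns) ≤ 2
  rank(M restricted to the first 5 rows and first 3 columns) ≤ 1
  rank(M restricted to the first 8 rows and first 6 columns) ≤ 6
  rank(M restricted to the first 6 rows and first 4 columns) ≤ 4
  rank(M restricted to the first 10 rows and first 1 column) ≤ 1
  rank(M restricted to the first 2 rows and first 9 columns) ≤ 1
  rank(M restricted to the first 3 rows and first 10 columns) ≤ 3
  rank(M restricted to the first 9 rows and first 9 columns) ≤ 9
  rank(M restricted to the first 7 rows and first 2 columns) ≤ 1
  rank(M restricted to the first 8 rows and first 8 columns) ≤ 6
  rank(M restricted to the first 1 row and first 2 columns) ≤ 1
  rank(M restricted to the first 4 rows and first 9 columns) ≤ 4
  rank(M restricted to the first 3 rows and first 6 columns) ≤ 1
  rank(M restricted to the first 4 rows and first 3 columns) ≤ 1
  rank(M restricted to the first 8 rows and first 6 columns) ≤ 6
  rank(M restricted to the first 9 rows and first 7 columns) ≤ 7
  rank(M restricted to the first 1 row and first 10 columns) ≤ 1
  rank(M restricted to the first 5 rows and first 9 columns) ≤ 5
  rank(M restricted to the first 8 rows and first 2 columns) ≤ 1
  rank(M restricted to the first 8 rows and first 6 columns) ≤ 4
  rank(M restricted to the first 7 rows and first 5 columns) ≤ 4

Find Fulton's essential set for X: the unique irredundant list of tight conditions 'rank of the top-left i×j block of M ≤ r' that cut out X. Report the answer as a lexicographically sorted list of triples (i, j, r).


Reconstructing r_w from the 22 given conditions:

  row 1: 1  1  1  1  1  1  1  1  1  1
  row 2: 1  1  1  1  1  1  1  1  1  2
  row 3: 1  1  1  1  1  1  2  2  2  3
  row 4: 1  1  1  2  2  2  3  3  3  4
  row 5: 1  1  1  2  3  3  4  4  4  5
  row 6: 1  1  2  3  4  4  5  5  5  6
  row 7: 1  1  2  3  4  4  5  6  6  7
  row 8: 1  1  2  3  4  4  5  6  7  8
  row 9: 1  2  3  4  5  5  6  7  8  9
  row 10: 1  2  3  4  5  6  7  8  9  10

second differences of R give the permutation w = (1, 10, 7, 4, 5, 3, 8, 9, 2, 6).

5 SE-corners of the 22-cell Rothe diagram give Ess(w):

[(2, 9, 1), (3, 6, 1), (5, 3, 1), (8, 2, 1), (8, 6, 4)]


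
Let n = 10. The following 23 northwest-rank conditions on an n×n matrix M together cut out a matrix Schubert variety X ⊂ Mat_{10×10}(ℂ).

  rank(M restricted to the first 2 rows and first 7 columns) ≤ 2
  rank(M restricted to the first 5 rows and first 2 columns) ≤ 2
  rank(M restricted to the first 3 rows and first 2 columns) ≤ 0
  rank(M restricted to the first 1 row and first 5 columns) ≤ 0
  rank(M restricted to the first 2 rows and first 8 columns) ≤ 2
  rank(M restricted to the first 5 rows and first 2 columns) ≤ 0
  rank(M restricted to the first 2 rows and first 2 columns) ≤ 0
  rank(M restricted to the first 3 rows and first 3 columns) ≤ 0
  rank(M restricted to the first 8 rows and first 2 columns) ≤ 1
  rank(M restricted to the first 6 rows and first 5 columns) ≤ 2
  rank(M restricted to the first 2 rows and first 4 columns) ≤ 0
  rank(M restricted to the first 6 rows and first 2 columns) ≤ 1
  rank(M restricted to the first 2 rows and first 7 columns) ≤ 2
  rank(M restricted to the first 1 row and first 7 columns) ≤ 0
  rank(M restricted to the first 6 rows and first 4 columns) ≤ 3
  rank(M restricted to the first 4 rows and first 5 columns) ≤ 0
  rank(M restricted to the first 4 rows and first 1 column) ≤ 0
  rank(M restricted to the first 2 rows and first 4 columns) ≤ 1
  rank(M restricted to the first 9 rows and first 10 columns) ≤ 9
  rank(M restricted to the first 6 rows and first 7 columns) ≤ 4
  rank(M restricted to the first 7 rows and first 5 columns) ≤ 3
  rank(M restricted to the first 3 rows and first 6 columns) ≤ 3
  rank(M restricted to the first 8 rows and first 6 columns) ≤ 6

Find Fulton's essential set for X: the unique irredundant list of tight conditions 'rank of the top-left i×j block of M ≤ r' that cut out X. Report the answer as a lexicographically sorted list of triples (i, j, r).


Recovering R(i,j) via the rank-extension bound from the 23 conditions:

  i=1: 0  0  0  0  0  0  0  1  1  1
  i=2: 0  0  0  0  0  1  1  2  2  2
  i=3: 0  0  0  0  0  1  2  3  3  3
  i=4: 0  0  0  0  0  1  2  3  4  4
  i=5: 0  0  1  1  1  2  3  4  5  5
  i=6: 1  1  2  2  2  3  4  5  6  6
  i=7: 1  1  2  3  3  4  5  6  7  7
  i=8: 1  1  2  3  4  5  6  7  8  8
  i=9: 1  2  3  4  5  6  7  8  9  9
  i=10: 1  2  3  4  5  6  7  8  9  10

reading off 1-entries of Δ²R: w = (8, 6, 7, 9, 3, 1, 4, 5, 2, 10).

Rothe diagram D(w) (26 cells), 4 SE-corners (essential conditions):

[(1, 7, 0), (4, 5, 0), (5, 2, 0), (8, 2, 1)]


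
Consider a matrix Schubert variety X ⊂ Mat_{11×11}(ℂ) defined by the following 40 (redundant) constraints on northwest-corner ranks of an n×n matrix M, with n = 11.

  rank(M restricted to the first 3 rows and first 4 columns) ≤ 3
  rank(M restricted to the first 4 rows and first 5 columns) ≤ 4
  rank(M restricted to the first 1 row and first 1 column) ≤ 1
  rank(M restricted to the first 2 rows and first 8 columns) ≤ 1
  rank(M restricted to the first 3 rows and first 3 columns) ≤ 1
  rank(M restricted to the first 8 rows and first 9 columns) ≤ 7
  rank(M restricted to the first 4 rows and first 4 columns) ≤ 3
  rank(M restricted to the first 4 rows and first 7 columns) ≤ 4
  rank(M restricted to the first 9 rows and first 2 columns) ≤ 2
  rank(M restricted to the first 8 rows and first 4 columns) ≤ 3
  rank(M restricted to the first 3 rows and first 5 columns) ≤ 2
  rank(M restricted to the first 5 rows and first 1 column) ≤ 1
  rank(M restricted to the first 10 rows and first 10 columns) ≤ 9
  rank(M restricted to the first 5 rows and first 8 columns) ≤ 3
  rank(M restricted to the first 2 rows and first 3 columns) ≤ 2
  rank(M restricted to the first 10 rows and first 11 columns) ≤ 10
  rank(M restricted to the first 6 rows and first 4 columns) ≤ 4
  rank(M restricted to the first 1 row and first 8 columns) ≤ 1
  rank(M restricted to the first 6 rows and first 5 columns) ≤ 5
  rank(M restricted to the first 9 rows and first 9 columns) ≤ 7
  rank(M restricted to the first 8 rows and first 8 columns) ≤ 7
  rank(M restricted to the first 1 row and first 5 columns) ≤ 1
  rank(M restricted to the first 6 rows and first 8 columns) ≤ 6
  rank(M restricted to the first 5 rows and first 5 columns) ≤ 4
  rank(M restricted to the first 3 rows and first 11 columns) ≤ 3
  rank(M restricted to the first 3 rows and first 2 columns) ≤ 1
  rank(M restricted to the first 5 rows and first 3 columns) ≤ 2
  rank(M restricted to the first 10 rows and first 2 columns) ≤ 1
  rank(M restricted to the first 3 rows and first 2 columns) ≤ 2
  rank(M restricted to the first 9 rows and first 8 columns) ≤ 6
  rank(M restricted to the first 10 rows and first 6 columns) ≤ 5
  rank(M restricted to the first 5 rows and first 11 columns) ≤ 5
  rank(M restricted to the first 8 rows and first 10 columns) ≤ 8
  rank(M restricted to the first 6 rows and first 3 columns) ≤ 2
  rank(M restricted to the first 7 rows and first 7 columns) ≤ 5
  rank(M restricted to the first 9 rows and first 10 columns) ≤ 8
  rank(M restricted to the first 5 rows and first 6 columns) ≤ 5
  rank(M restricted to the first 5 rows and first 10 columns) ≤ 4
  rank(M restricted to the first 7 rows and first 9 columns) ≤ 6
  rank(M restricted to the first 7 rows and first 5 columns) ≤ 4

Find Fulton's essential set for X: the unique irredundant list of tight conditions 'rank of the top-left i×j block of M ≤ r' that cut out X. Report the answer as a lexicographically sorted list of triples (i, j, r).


Propagating the 40 rank bounds to every northwest block:

  row 1: 1 | 1 | 1 | 1 | 1 | 1 | 1 | 1 | 1 | 1 | 1
  row 2: 1 | 1 | 1 | 1 | 1 | 1 | 1 | 1 | 2 | 2 | 2
  row 3: 1 | 1 | 1 | 2 | 2 | 2 | 2 | 2 | 3 | 3 | 3
  row 4: 1 | 1 | 2 | 3 | 3 | 3 | 3 | 3 | 4 | 4 | 4
  row 5: 1 | 1 | 2 | 3 | 3 | 3 | 3 | 3 | 4 | 4 | 5
  row 6: 1 | 1 | 2 | 3 | 4 | 4 | 4 | 4 | 5 | 5 | 6
  row 7: 1 | 1 | 2 | 3 | 4 | 5 | 5 | 5 | 6 | 6 | 7
  row 8: 1 | 1 | 2 | 3 | 4 | 5 | 6 | 6 | 7 | 7 | 8
  row 9: 1 | 1 | 2 | 3 | 4 | 5 | 6 | 6 | 7 | 8 | 9
  row 10: 1 | 1 | 2 | 3 | 4 | 5 | 6 | 7 | 8 | 9 | 10
  row 11: 1 | 2 | 3 | 4 | 5 | 6 | 7 | 8 | 9 | 10 | 11

reading off 1-entries of Δ²R: w = (1, 9, 4, 3, 11, 5, 6, 7, 10, 8, 2).

D(w) has 22 cells with 6 SE-corners; essential set:

[(2, 8, 1), (3, 3, 1), (5, 8, 3), (5, 10, 4), (9, 8, 6), (10, 2, 1)]


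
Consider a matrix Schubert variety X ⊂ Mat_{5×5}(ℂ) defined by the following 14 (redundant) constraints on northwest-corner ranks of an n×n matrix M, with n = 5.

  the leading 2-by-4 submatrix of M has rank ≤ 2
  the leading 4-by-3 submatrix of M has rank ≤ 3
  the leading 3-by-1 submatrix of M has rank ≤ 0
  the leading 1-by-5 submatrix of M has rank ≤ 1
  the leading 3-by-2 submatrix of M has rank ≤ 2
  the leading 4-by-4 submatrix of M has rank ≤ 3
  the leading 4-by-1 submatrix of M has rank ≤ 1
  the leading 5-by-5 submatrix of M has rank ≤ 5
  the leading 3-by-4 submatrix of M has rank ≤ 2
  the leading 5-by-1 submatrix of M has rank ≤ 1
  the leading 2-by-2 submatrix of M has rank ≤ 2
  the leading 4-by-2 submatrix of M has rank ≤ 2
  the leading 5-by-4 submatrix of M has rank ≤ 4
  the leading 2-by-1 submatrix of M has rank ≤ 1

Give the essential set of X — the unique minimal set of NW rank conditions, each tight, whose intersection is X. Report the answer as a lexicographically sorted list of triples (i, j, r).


Computing R[i][j] = min implied NW-rank bound (n=5, 14 conditions):

  0 1 1 1 1
  0 1 2 2 2
  0 1 2 2 3
  1 2 3 3 4
  1 2 3 4 5

so w = (2, 3, 5, 1, 4).

2 SE-corners of the 4-cell Rothe diagram give Ess(w):

[(3, 1, 0), (3, 4, 2)]


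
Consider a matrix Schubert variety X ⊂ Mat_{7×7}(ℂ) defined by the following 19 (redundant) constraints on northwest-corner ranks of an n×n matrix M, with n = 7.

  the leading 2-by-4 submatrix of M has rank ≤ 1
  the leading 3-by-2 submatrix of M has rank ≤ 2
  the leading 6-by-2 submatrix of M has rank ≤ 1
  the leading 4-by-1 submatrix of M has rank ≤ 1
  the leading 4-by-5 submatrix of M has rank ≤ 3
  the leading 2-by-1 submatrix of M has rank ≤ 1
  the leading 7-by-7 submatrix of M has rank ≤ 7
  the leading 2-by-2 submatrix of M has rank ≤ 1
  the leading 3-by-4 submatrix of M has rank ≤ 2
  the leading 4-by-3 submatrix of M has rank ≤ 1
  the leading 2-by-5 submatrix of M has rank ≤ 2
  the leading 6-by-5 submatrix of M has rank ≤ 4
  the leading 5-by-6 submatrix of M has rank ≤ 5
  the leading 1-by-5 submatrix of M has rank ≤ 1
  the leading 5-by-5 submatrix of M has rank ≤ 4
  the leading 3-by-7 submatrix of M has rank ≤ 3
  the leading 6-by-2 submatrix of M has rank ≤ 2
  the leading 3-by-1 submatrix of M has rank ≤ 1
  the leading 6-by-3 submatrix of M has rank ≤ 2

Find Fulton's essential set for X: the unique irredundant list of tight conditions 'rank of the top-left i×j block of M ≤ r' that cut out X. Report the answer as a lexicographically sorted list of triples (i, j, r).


Recovering R(i,j) via the rank-extension bound from the 19 conditions:

  R[1]: 1 | 1 | 1 | 1 | 1 | 1 | 1
  R[2]: 1 | 1 | 1 | 1 | 2 | 2 | 2
  R[3]: 1 | 1 | 1 | 2 | 3 | 3 | 3
  R[4]: 1 | 1 | 1 | 2 | 3 | 4 | 4
  R[5]: 1 | 1 | 2 | 3 | 4 | 5 | 5
  R[6]: 1 | 1 | 2 | 3 | 4 | 5 | 6
  R[7]: 1 | 2 | 3 | 4 | 5 | 6 | 7

reading off 1-entries of Δ²R: w = (1, 5, 4, 6, 3, 7, 2).

|D(w)|=9, |Ess(w)|=3:

[(2, 4, 1), (4, 3, 1), (6, 2, 1)]


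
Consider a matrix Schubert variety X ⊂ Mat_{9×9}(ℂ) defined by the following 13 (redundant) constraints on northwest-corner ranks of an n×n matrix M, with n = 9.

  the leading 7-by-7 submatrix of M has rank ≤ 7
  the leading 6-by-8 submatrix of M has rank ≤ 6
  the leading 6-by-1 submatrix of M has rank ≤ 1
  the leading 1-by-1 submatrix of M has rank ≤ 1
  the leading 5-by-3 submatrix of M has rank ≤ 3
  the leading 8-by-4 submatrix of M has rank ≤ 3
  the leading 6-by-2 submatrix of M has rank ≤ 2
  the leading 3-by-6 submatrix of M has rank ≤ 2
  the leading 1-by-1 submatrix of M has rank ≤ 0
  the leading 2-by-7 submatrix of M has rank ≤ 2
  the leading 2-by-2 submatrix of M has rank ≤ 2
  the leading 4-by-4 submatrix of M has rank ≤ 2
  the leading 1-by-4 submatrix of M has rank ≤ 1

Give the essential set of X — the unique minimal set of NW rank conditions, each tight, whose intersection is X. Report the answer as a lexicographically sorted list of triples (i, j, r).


Recovering R(i,j) via the rank-extension bound from the 13 conditions:

  row 1: 0, 1, 1, 1, 1, 1, 1, 1, 1
  row 2: 1, 2, 2, 2, 2, 2, 2, 2, 2
  row 3: 1, 2, 2, 2, 2, 2, 3, 3, 3
  row 4: 1, 2, 2, 2, 3, 3, 4, 4, 4
  row 5: 1, 2, 3, 3, 4, 4, 5, 5, 5
  row 6: 1, 2, 3, 3, 4, 5, 6, 6, 6
  row 7: 1, 2, 3, 3, 4, 5, 6, 7, 7
  row 8: 1, 2, 3, 3, 4, 5, 6, 7, 8
  row 9: 1, 2, 3, 4, 5, 6, 7, 8, 9

hence w(1..9) = (2, 1, 7, 5, 3, 6, 8, 9, 4).

Fulton essential set (4 of the 10 Rothe cells):

[(1, 1, 0), (3, 6, 2), (4, 4, 2), (8, 4, 3)]


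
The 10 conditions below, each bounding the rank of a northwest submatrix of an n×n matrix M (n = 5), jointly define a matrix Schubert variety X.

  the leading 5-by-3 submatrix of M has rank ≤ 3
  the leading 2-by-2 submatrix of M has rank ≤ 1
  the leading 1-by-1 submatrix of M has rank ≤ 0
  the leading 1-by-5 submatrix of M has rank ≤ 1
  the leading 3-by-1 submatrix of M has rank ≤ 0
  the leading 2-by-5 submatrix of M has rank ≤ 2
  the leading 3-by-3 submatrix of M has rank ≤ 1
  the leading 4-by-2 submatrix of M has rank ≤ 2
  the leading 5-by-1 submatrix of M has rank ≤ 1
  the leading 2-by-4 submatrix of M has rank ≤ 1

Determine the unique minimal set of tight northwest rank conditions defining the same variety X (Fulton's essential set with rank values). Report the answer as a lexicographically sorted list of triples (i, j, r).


The tightest implied rank at each (i,j), from the 10 conditions:

  i=1: 0  1  1  1  1
  i=2: 0  1  1  1  2
  i=3: 0  1  1  2  3
  i=4: 1  2  2  3  4
  i=5: 1  2  3  4  5

hence w(1..5) = (2, 5, 4, 1, 3).

3 SE-corners of the 6-cell Rothe diagram give Ess(w):

[(2, 4, 1), (3, 1, 0), (3, 3, 1)]


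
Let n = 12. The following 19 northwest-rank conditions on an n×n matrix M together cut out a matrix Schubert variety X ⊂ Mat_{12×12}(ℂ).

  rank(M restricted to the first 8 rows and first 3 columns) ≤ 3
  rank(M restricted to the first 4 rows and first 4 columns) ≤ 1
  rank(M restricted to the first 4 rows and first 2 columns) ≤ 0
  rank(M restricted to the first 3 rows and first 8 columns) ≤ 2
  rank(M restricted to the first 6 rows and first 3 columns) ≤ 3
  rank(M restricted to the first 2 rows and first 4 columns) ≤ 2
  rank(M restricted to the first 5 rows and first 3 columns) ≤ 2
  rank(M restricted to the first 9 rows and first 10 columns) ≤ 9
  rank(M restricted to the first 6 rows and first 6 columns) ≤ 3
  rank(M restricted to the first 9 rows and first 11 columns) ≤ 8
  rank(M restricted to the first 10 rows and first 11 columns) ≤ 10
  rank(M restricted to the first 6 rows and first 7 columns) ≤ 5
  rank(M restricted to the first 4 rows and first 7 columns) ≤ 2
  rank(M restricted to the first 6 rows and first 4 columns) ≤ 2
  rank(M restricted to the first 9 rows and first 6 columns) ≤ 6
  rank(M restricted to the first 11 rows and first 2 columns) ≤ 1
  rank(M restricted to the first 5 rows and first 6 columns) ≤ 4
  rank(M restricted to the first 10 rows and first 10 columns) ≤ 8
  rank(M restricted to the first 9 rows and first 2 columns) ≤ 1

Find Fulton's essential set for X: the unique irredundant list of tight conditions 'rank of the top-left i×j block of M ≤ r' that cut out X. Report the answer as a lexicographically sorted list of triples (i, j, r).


Propagating the 19 rank bounds to every northwest block:

  i=1: 0, 0, 1, 1, 1, 1, 1, 1, 1, 1, 1, 1
  i=2: 0, 0, 1, 1, 2, 2, 2, 2, 2, 2, 2, 2
  i=3: 0, 0, 1, 1, 2, 2, 2, 2, 3, 3, 3, 3
  i=4: 0, 0, 1, 1, 2, 2, 2, 3, 4, 4, 4, 4
  i=5: 1, 1, 2, 2, 3, 3, 3, 4, 5, 5, 5, 5
  i=6: 1, 1, 2, 2, 3, 3, 4, 5, 6, 6, 6, 6
  i=7: 1, 1, 2, 3, 4, 4, 5, 6, 7, 7, 7, 7
  i=8: 1, 1, 2, 3, 4, 5, 6, 7, 8, 8, 8, 8
  i=9: 1, 1, 2, 3, 4, 5, 6, 7, 8, 8, 8, 9
  i=10: 1, 1, 2, 3, 4, 5, 6, 7, 8, 8, 9, 10
  i=11: 1, 1, 2, 3, 4, 5, 6, 7, 8, 9, 10, 11
  i=12: 1, 2, 3, 4, 5, 6, 7, 8, 9, 10, 11, 12

the unique w with this rank table is (3, 5, 9, 8, 1, 7, 4, 6, 12, 11, 10, 2).

Rothe diagram D(w) (27 cells), 9 SE-corners (essential conditions):

[(3, 8, 2), (4, 2, 0), (4, 4, 1), (4, 7, 2), (6, 4, 2), (6, 6, 3), (9, 11, 8), (10, 10, 8), (11, 2, 1)]


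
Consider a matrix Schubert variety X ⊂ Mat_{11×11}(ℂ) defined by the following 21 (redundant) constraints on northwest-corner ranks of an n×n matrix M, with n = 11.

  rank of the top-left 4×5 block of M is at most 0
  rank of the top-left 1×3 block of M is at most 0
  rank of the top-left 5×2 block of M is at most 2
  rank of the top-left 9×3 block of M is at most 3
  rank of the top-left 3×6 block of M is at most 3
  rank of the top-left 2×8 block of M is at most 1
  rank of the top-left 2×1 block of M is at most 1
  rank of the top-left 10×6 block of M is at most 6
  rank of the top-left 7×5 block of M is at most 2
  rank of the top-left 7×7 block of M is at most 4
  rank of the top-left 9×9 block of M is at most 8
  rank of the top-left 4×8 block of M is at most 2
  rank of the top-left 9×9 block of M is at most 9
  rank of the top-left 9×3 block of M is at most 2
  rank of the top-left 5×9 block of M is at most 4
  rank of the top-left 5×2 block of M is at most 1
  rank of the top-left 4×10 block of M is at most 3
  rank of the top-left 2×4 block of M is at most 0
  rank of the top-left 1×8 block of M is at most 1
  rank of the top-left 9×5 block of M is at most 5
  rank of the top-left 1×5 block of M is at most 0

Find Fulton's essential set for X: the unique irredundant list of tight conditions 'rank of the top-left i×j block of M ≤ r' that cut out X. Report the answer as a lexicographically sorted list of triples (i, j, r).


Recovering R(i,j) via the rank-extension bound from the 21 conditions:

  R[1]: 0  0  0  0  0  1  1  1  1  1  1
  R[2]: 0  0  0  0  0  1  1  1  2  2  2
  R[3]: 0  0  0  0  0  1  2  2  3  3  3
  R[4]: 0  0  0  0  0  1  2  2  3  3  4
  R[5]: 1  1  1  1  1  2  3  3  4  4  5
  R[6]: 1  2  2  2  2  3  4  4  5  5  6
  R[7]: 1  2  2  2  2  3  4  5  6  6  7
  R[8]: 1  2  2  3  3  4  5  6  7  7  8
  R[9]: 1  2  2  3  4  5  6  7  8  8  9
  R[10]: 1  2  3  4  5  6  7  8  9  9  10
  R[11]: 1  2  3  4  5  6  7  8  9  10  11

so w = (6, 9, 7, 11, 1, 2, 8, 4, 5, 3, 10).

Fulton essential set (6 of the 29 Rothe cells):

[(2, 8, 1), (4, 5, 0), (4, 8, 2), (4, 10, 3), (7, 5, 2), (9, 3, 2)]


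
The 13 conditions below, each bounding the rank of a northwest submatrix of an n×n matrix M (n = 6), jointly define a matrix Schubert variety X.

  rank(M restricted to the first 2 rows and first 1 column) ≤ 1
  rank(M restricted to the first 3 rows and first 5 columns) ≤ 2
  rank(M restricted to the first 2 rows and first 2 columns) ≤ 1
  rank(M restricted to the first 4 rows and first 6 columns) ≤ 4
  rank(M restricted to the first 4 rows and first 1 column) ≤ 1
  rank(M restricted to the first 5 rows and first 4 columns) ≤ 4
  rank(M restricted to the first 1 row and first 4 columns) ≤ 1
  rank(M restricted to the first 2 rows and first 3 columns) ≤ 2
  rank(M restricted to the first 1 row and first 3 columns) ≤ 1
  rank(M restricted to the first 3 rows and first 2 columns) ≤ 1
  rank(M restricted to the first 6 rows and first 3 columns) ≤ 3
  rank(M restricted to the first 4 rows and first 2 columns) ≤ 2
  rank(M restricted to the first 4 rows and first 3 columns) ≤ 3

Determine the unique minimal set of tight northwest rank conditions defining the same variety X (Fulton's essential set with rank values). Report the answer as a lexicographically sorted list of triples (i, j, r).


Computing R[i][j] = min implied NW-rank bound (n=6, 13 conditions):

  R[1]: 1, 1, 1, 1, 1, 1
  R[2]: 1, 1, 2, 2, 2, 2
  R[3]: 1, 1, 2, 2, 2, 3
  R[4]: 1, 2, 3, 3, 3, 4
  R[5]: 1, 2, 3, 4, 4, 5
  R[6]: 1, 2, 3, 4, 5, 6

the unique w with this rank table is (1, 3, 6, 2, 4, 5).

2 SE-corners of the 4-cell Rothe diagram give Ess(w):

[(3, 2, 1), (3, 5, 2)]


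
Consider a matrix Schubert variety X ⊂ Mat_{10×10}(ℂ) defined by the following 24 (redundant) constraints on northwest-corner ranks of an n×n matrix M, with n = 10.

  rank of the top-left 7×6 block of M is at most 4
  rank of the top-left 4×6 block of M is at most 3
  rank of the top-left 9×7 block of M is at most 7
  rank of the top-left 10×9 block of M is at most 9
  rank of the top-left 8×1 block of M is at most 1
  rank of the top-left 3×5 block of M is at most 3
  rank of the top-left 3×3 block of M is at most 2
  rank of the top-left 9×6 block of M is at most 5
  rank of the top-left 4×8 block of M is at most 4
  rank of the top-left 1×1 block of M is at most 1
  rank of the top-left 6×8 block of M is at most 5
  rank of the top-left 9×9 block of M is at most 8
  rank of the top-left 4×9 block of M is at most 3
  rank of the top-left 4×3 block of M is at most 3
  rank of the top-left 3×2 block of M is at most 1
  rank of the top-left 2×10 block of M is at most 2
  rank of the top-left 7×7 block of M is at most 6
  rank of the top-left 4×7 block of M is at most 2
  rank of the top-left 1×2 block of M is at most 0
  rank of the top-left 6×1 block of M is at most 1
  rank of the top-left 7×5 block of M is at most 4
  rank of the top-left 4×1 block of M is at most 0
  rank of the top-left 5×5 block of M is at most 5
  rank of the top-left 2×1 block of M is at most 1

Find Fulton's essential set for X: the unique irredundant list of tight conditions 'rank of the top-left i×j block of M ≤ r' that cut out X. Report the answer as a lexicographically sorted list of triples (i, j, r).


The tightest implied rank at each (i,j), from the 24 conditions:

  i=1: 0, 0, 1, 1, 1, 1, 1, 1, 1, 1
  i=2: 0, 1, 2, 2, 2, 2, 2, 2, 2, 2
  i=3: 0, 1, 2, 2, 2, 2, 2, 3, 3, 3
  i=4: 0, 1, 2, 2, 2, 2, 2, 3, 3, 4
  i=5: 1, 2, 3, 3, 3, 3, 3, 4, 4, 5
  i=6: 1, 2, 3, 4, 4, 4, 4, 5, 5, 6
  i=7: 1, 2, 3, 4, 4, 4, 5, 6, 6, 7
  i=8: 1, 2, 3, 4, 5, 5, 6, 7, 7, 8
  i=9: 1, 2, 3, 4, 5, 5, 6, 7, 8, 9
  i=10: 1, 2, 3, 4, 5, 6, 7, 8, 9, 10

the unique w with this rank table is (3, 2, 8, 10, 1, 4, 7, 5, 9, 6).

|D(w)|=17, |Ess(w)|=6:

[(1, 2, 0), (4, 1, 0), (4, 7, 2), (4, 9, 3), (7, 6, 4), (9, 6, 5)]


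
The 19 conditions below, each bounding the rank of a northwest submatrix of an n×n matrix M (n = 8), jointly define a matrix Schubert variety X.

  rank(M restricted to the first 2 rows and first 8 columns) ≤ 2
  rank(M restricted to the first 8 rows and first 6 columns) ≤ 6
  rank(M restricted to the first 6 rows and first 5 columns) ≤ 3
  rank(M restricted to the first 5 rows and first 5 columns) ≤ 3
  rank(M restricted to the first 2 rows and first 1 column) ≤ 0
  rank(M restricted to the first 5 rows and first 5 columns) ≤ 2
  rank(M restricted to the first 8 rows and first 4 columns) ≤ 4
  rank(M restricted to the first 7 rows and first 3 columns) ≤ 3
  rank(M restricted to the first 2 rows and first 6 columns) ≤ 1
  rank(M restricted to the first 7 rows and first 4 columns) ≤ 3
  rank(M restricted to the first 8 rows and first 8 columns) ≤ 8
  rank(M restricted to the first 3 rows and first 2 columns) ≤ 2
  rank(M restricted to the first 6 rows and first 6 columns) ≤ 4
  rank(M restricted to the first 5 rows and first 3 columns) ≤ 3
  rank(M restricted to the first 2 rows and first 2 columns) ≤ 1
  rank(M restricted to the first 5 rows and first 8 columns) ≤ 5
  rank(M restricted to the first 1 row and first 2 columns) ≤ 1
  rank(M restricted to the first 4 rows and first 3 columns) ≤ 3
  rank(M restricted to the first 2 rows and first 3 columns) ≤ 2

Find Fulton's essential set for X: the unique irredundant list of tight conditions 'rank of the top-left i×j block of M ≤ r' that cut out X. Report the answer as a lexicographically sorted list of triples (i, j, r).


Recovering R(i,j) via the rank-extension bound from the 19 conditions:

  row 1: 0  1  1  1  1  1  1  1
  row 2: 0  1  1  1  1  1  2  2
  row 3: 1  2  2  2  2  2  3  3
  row 4: 1  2  2  2  2  3  4  4
  row 5: 1  2  2  2  2  3  4  5
  row 6: 1  2  3  3  3  4  5  6
  row 7: 1  2  3  3  4  5  6  7
  row 8: 1  2  3  4  5  6  7  8

hence w(1..8) = (2, 7, 1, 6, 8, 3, 5, 4).

|D(w)|=13, |Ess(w)|=4:

[(2, 1, 0), (2, 6, 1), (5, 5, 2), (7, 4, 3)]
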